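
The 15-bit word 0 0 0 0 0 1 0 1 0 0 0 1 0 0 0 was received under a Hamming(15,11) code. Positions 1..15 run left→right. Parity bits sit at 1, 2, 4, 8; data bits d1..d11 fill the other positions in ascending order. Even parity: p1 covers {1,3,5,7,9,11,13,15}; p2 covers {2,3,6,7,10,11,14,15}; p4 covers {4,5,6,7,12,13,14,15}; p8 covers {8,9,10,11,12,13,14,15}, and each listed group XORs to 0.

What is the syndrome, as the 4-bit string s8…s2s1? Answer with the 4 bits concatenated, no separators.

s1 (pos 1,3,5,7,9,11,13,15): 0⊕0⊕0⊕0⊕0⊕0⊕0⊕0 = 0
s2 (pos 2,3,6,7,10,11,14,15): 0⊕0⊕1⊕0⊕0⊕0⊕0⊕0 = 1
s4 (pos 4,5,6,7,12,13,14,15): 0⊕0⊕1⊕0⊕1⊕0⊕0⊕0 = 0
s8 (pos 8,9,10,11,12,13,14,15): 1⊕0⊕0⊕0⊕1⊕0⊕0⊕0 = 0
Syndrome s8…s1 = 0010 → error at position 2.

0010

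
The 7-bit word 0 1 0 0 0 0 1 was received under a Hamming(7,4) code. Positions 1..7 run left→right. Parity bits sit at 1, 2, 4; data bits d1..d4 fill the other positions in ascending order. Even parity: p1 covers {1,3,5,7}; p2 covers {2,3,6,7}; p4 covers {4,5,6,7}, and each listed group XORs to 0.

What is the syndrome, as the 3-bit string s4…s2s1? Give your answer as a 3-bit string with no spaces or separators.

101

s1 (pos 1,3,5,7): 0⊕0⊕0⊕1 = 1
s2 (pos 2,3,6,7): 1⊕0⊕0⊕1 = 0
s4 (pos 4,5,6,7): 0⊕0⊕0⊕1 = 1
Syndrome s4…s1 = 101 → error at position 5.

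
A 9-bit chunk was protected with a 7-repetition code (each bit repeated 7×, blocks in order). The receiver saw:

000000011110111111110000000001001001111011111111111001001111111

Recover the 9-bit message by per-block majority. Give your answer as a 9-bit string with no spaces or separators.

011001101

Block 1 (0000000): 0 ones → 0
Block 2 (1111011): 6 ones → 1
Block 3 (1111110): 6 ones → 1
Block 4 (0000000): 0 ones → 0
Block 5 (0100100): 2 ones → 0
Block 6 (1111011): 6 ones → 1
Block 7 (1111111): 7 ones → 1
Block 8 (1100100): 3 ones → 0
Block 9 (1111111): 7 ones → 1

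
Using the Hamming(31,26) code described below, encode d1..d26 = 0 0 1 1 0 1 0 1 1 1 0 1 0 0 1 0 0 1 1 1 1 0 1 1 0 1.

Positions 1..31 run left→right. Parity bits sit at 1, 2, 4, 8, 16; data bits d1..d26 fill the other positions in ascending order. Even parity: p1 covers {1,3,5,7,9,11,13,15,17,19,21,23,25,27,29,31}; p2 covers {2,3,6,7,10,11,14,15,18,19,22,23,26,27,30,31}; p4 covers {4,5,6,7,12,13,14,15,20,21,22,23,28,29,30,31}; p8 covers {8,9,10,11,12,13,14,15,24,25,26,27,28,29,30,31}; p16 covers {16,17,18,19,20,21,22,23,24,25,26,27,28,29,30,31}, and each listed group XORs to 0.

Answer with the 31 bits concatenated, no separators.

Place data at non-parity positions: p1 p2 0 p4 0 1 1 p8 0 1 0 1 1 1 0 p16 1 0 0 1 0 0 1 1 1 1 0 1 1 0 1
p1 (pos 1,3,5,7,9,11,13,15,17,19,21,23,25,27,29,31): XOR of data positions = 0⊕0⊕1⊕0⊕0⊕1⊕0⊕1⊕0⊕0⊕1⊕1⊕0⊕1⊕1 = 1
p2 (pos 2,3,6,7,10,11,14,15,18,19,22,23,26,27,30,31): XOR of data positions = 0⊕1⊕1⊕1⊕0⊕1⊕0⊕0⊕0⊕0⊕1⊕1⊕0⊕0⊕1 = 1
p4 (pos 4,5,6,7,12,13,14,15,20,21,22,23,28,29,30,31): XOR of data positions = 0⊕1⊕1⊕1⊕1⊕1⊕0⊕1⊕0⊕0⊕1⊕1⊕1⊕0⊕1 = 0
p8 (pos 8,9,10,11,12,13,14,15,24,25,26,27,28,29,30,31): XOR of data positions = 0⊕1⊕0⊕1⊕1⊕1⊕0⊕1⊕1⊕1⊕0⊕1⊕1⊕0⊕1 = 0
p16 (pos 16,17,18,19,20,21,22,23,24,25,26,27,28,29,30,31): XOR of data positions = 1⊕0⊕0⊕1⊕0⊕0⊕1⊕1⊕1⊕1⊕0⊕1⊕1⊕0⊕1 = 1
Codeword: 1100011001011101100100111101101

1100011001011101100100111101101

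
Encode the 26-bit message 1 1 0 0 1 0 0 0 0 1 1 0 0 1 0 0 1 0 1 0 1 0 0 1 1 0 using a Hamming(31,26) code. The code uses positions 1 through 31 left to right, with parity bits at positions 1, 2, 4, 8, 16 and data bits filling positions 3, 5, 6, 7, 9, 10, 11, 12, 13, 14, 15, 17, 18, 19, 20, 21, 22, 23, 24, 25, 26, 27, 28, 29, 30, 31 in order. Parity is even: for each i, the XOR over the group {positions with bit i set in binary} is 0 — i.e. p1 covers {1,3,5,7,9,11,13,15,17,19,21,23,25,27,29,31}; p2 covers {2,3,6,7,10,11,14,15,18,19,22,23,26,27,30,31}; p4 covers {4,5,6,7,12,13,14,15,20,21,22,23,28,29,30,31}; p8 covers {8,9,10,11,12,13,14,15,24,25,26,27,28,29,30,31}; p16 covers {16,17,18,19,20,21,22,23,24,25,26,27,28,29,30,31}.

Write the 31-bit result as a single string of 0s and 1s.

0110100110000110001001010100110

Place data at non-parity positions: p1 p2 1 p4 1 0 0 p8 1 0 0 0 0 1 1 p16 0 0 1 0 0 1 0 1 0 1 0 0 1 1 0
p1 (pos 1,3,5,7,9,11,13,15,17,19,21,23,25,27,29,31): XOR of data positions = 1⊕1⊕0⊕1⊕0⊕0⊕1⊕0⊕1⊕0⊕0⊕0⊕0⊕1⊕0 = 0
p2 (pos 2,3,6,7,10,11,14,15,18,19,22,23,26,27,30,31): XOR of data positions = 1⊕0⊕0⊕0⊕0⊕1⊕1⊕0⊕1⊕1⊕0⊕1⊕0⊕1⊕0 = 1
p4 (pos 4,5,6,7,12,13,14,15,20,21,22,23,28,29,30,31): XOR of data positions = 1⊕0⊕0⊕0⊕0⊕1⊕1⊕0⊕0⊕1⊕0⊕0⊕1⊕1⊕0 = 0
p8 (pos 8,9,10,11,12,13,14,15,24,25,26,27,28,29,30,31): XOR of data positions = 1⊕0⊕0⊕0⊕0⊕1⊕1⊕1⊕0⊕1⊕0⊕0⊕1⊕1⊕0 = 1
p16 (pos 16,17,18,19,20,21,22,23,24,25,26,27,28,29,30,31): XOR of data positions = 0⊕0⊕1⊕0⊕0⊕1⊕0⊕1⊕0⊕1⊕0⊕0⊕1⊕1⊕0 = 0
Codeword: 0110100110000110001001010100110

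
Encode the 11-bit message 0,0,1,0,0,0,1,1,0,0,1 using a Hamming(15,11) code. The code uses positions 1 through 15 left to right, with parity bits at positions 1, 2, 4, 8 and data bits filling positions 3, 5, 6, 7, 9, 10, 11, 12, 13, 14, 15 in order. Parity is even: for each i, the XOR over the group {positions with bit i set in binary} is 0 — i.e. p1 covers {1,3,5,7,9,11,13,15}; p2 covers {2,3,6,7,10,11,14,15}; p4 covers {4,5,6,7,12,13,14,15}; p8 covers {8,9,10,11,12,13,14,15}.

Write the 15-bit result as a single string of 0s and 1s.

Place data at non-parity positions: p1 p2 0 p4 0 1 0 p8 0 0 1 1 0 0 1
p1 (pos 1,3,5,7,9,11,13,15): XOR of data positions = 0⊕0⊕0⊕0⊕1⊕0⊕1 = 0
p2 (pos 2,3,6,7,10,11,14,15): XOR of data positions = 0⊕1⊕0⊕0⊕1⊕0⊕1 = 1
p4 (pos 4,5,6,7,12,13,14,15): XOR of data positions = 0⊕1⊕0⊕1⊕0⊕0⊕1 = 1
p8 (pos 8,9,10,11,12,13,14,15): XOR of data positions = 0⊕0⊕1⊕1⊕0⊕0⊕1 = 1
Codeword: 010101010011001

010101010011001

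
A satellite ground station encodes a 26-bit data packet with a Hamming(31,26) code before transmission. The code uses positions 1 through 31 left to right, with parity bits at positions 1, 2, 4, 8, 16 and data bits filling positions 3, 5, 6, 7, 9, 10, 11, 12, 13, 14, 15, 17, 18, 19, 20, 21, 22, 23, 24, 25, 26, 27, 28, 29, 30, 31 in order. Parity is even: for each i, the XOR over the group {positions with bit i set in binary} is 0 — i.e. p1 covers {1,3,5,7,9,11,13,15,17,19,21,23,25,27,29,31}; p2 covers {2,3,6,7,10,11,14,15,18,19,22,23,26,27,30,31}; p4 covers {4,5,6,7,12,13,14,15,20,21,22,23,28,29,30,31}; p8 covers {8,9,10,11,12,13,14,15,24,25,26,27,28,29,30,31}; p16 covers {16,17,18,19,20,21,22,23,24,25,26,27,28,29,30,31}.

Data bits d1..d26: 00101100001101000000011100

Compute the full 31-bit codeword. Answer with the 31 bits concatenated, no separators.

0100010011000011101000000011100

Place data at non-parity positions: p1 p2 0 p4 0 1 0 p8 1 1 0 0 0 0 1 p16 1 0 1 0 0 0 0 0 0 0 1 1 1 0 0
p1 (pos 1,3,5,7,9,11,13,15,17,19,21,23,25,27,29,31): XOR of data positions = 0⊕0⊕0⊕1⊕0⊕0⊕1⊕1⊕1⊕0⊕0⊕0⊕1⊕1⊕0 = 0
p2 (pos 2,3,6,7,10,11,14,15,18,19,22,23,26,27,30,31): XOR of data positions = 0⊕1⊕0⊕1⊕0⊕0⊕1⊕0⊕1⊕0⊕0⊕0⊕1⊕0⊕0 = 1
p4 (pos 4,5,6,7,12,13,14,15,20,21,22,23,28,29,30,31): XOR of data positions = 0⊕1⊕0⊕0⊕0⊕0⊕1⊕0⊕0⊕0⊕0⊕1⊕1⊕0⊕0 = 0
p8 (pos 8,9,10,11,12,13,14,15,24,25,26,27,28,29,30,31): XOR of data positions = 1⊕1⊕0⊕0⊕0⊕0⊕1⊕0⊕0⊕0⊕1⊕1⊕1⊕0⊕0 = 0
p16 (pos 16,17,18,19,20,21,22,23,24,25,26,27,28,29,30,31): XOR of data positions = 1⊕0⊕1⊕0⊕0⊕0⊕0⊕0⊕0⊕0⊕1⊕1⊕1⊕0⊕0 = 1
Codeword: 0100010011000011101000000011100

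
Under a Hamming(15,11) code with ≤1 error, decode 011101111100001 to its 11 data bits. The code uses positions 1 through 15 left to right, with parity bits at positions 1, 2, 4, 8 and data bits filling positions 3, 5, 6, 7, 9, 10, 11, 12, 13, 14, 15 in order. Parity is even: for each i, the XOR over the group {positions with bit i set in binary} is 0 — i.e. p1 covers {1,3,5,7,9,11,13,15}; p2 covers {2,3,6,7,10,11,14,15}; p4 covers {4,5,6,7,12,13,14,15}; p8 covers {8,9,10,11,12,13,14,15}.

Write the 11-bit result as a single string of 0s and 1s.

s1 (pos 1,3,5,7,9,11,13,15): 0⊕1⊕0⊕1⊕1⊕0⊕0⊕1 = 0
s2 (pos 2,3,6,7,10,11,14,15): 1⊕1⊕1⊕1⊕1⊕0⊕0⊕1 = 0
s4 (pos 4,5,6,7,12,13,14,15): 1⊕0⊕1⊕1⊕0⊕0⊕0⊕1 = 0
s8 (pos 8,9,10,11,12,13,14,15): 1⊕1⊕1⊕0⊕0⊕0⊕0⊕1 = 0
Syndrome s8…s1 = 0000 → no error.
Read data bits from positions 3,5,6,7,9,10,11,12,13,14,15: 10111100001

10111100001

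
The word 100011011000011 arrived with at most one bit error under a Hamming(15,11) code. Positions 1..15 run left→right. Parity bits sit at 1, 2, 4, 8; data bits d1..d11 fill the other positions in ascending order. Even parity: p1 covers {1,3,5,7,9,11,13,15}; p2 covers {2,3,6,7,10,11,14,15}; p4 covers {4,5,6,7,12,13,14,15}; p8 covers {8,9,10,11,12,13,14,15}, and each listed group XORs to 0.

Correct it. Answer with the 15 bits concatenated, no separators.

s1 (pos 1,3,5,7,9,11,13,15): 1⊕0⊕1⊕0⊕1⊕0⊕0⊕1 = 0
s2 (pos 2,3,6,7,10,11,14,15): 0⊕0⊕1⊕0⊕0⊕0⊕1⊕1 = 1
s4 (pos 4,5,6,7,12,13,14,15): 0⊕1⊕1⊕0⊕0⊕0⊕1⊕1 = 0
s8 (pos 8,9,10,11,12,13,14,15): 1⊕1⊕0⊕0⊕0⊕0⊕1⊕1 = 0
Syndrome s8…s1 = 0010 → error at position 2.
Flip position 2: 100011011000011 → 110011011000011

110011011000011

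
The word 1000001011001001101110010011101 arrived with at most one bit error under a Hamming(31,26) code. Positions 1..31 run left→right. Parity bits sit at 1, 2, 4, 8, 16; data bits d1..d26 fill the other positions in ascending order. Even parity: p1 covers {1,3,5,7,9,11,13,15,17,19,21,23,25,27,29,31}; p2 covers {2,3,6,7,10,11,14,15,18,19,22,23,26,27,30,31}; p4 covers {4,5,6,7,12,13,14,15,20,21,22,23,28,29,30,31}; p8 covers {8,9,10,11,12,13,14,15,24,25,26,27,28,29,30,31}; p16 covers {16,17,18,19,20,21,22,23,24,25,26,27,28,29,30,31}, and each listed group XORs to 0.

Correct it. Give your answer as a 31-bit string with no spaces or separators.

1000011011001001101110010011101

s1 (pos 1,3,5,7,9,11,13,15,17,19,21,23,25,27,29,31): 1⊕0⊕0⊕1⊕1⊕0⊕1⊕0⊕1⊕1⊕1⊕0⊕0⊕1⊕1⊕1 = 0
s2 (pos 2,3,6,7,10,11,14,15,18,19,22,23,26,27,30,31): 0⊕0⊕0⊕1⊕1⊕0⊕0⊕0⊕0⊕1⊕0⊕0⊕0⊕1⊕0⊕1 = 1
s4 (pos 4,5,6,7,12,13,14,15,20,21,22,23,28,29,30,31): 0⊕0⊕0⊕1⊕0⊕1⊕0⊕0⊕1⊕1⊕0⊕0⊕1⊕1⊕0⊕1 = 1
s8 (pos 8,9,10,11,12,13,14,15,24,25,26,27,28,29,30,31): 0⊕1⊕1⊕0⊕0⊕1⊕0⊕0⊕1⊕0⊕0⊕1⊕1⊕1⊕0⊕1 = 0
s16 (pos 16,17,18,19,20,21,22,23,24,25,26,27,28,29,30,31): 1⊕1⊕0⊕1⊕1⊕1⊕0⊕0⊕1⊕0⊕0⊕1⊕1⊕1⊕0⊕1 = 0
Syndrome s16…s1 = 00110 → error at position 6.
Flip position 6: 1000001011001001101110010011101 → 1000011011001001101110010011101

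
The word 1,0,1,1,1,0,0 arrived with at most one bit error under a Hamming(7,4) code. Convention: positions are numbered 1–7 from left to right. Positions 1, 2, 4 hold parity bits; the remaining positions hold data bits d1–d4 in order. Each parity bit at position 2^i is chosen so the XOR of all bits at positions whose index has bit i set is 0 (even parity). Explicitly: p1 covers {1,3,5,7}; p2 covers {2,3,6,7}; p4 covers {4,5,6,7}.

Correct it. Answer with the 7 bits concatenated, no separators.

1001100

s1 (pos 1,3,5,7): 1⊕1⊕1⊕0 = 1
s2 (pos 2,3,6,7): 0⊕1⊕0⊕0 = 1
s4 (pos 4,5,6,7): 1⊕1⊕0⊕0 = 0
Syndrome s4…s1 = 011 → error at position 3.
Flip position 3: 1011100 → 1001100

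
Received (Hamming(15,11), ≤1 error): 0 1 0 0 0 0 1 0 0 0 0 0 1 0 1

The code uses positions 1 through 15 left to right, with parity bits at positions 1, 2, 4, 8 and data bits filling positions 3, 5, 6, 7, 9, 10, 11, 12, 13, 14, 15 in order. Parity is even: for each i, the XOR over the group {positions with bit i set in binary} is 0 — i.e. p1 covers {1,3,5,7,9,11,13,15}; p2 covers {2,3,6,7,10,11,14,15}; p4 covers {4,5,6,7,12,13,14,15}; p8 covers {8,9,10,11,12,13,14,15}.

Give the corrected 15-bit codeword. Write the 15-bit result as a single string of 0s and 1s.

s1 (pos 1,3,5,7,9,11,13,15): 0⊕0⊕0⊕1⊕0⊕0⊕1⊕1 = 1
s2 (pos 2,3,6,7,10,11,14,15): 1⊕0⊕0⊕1⊕0⊕0⊕0⊕1 = 1
s4 (pos 4,5,6,7,12,13,14,15): 0⊕0⊕0⊕1⊕0⊕1⊕0⊕1 = 1
s8 (pos 8,9,10,11,12,13,14,15): 0⊕0⊕0⊕0⊕0⊕1⊕0⊕1 = 0
Syndrome s8…s1 = 0111 → error at position 7.
Flip position 7: 010000100000101 → 010000000000101

010000000000101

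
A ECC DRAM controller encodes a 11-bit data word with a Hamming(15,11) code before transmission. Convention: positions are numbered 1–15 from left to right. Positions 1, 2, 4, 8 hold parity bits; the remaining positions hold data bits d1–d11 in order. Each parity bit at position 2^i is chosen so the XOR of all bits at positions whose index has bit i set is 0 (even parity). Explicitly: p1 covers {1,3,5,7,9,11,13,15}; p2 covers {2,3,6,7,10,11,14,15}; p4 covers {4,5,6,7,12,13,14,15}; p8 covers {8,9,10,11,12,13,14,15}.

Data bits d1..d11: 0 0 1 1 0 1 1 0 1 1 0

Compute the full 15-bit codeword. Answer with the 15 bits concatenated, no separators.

110001100110110

Place data at non-parity positions: p1 p2 0 p4 0 1 1 p8 0 1 1 0 1 1 0
p1 (pos 1,3,5,7,9,11,13,15): XOR of data positions = 0⊕0⊕1⊕0⊕1⊕1⊕0 = 1
p2 (pos 2,3,6,7,10,11,14,15): XOR of data positions = 0⊕1⊕1⊕1⊕1⊕1⊕0 = 1
p4 (pos 4,5,6,7,12,13,14,15): XOR of data positions = 0⊕1⊕1⊕0⊕1⊕1⊕0 = 0
p8 (pos 8,9,10,11,12,13,14,15): XOR of data positions = 0⊕1⊕1⊕0⊕1⊕1⊕0 = 0
Codeword: 110001100110110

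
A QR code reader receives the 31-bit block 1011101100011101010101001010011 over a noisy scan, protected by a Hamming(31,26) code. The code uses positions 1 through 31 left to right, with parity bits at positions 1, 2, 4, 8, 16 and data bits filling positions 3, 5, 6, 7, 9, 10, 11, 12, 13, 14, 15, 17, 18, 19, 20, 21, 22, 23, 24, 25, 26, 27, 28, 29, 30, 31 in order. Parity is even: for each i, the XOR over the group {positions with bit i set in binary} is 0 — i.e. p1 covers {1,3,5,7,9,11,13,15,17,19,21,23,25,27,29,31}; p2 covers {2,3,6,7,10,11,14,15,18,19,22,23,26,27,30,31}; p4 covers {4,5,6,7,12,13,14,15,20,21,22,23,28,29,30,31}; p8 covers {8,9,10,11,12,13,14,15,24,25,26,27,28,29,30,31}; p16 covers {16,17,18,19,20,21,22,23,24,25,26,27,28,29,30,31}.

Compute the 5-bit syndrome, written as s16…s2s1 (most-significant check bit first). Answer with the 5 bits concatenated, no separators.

00000

s1 (pos 1,3,5,7,9,11,13,15,17,19,21,23,25,27,29,31): 1⊕1⊕1⊕1⊕0⊕0⊕1⊕0⊕0⊕0⊕0⊕0⊕1⊕1⊕0⊕1 = 0
s2 (pos 2,3,6,7,10,11,14,15,18,19,22,23,26,27,30,31): 0⊕1⊕0⊕1⊕0⊕0⊕1⊕0⊕1⊕0⊕1⊕0⊕0⊕1⊕1⊕1 = 0
s4 (pos 4,5,6,7,12,13,14,15,20,21,22,23,28,29,30,31): 1⊕1⊕0⊕1⊕1⊕1⊕1⊕0⊕1⊕0⊕1⊕0⊕0⊕0⊕1⊕1 = 0
s8 (pos 8,9,10,11,12,13,14,15,24,25,26,27,28,29,30,31): 1⊕0⊕0⊕0⊕1⊕1⊕1⊕0⊕0⊕1⊕0⊕1⊕0⊕0⊕1⊕1 = 0
s16 (pos 16,17,18,19,20,21,22,23,24,25,26,27,28,29,30,31): 1⊕0⊕1⊕0⊕1⊕0⊕1⊕0⊕0⊕1⊕0⊕1⊕0⊕0⊕1⊕1 = 0
Syndrome s16…s1 = 00000 → no error.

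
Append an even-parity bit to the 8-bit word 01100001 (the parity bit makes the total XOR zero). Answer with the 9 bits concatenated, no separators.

011000011

XOR of the 8 data bits: 0⊕1⊕1⊕0⊕0⊕0⊕0⊕1 = 1
Parity bit = 1 (so all 9 bits XOR to 0).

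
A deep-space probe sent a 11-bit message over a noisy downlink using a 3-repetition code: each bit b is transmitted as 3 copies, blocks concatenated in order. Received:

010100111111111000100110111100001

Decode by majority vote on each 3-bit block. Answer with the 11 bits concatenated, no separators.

00111001100

Block 1 (010): 1 one → 0
Block 2 (100): 1 one → 0
Block 3 (111): 3 ones → 1
Block 4 (111): 3 ones → 1
Block 5 (111): 3 ones → 1
Block 6 (000): 0 ones → 0
Block 7 (100): 1 one → 0
Block 8 (110): 2 ones → 1
Block 9 (111): 3 ones → 1
Block 10 (100): 1 one → 0
Block 11 (001): 1 one → 0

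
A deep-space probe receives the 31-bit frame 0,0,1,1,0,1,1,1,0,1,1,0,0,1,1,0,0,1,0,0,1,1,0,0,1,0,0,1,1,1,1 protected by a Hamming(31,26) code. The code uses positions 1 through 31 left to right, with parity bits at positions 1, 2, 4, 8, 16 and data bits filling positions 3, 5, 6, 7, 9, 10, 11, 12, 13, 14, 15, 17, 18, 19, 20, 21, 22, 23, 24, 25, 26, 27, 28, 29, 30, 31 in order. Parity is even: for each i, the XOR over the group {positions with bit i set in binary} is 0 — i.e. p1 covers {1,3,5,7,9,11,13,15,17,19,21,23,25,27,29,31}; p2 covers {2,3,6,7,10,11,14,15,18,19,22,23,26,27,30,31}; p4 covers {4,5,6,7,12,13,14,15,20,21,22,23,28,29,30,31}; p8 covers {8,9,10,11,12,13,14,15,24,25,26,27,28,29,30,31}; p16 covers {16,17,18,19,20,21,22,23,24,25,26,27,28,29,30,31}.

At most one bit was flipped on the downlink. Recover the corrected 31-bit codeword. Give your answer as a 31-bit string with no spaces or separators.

0011001101100110010011001001111

s1 (pos 1,3,5,7,9,11,13,15,17,19,21,23,25,27,29,31): 0⊕1⊕0⊕1⊕0⊕1⊕0⊕1⊕0⊕0⊕1⊕0⊕1⊕0⊕1⊕1 = 0
s2 (pos 2,3,6,7,10,11,14,15,18,19,22,23,26,27,30,31): 0⊕1⊕1⊕1⊕1⊕1⊕1⊕1⊕1⊕0⊕1⊕0⊕0⊕0⊕1⊕1 = 1
s4 (pos 4,5,6,7,12,13,14,15,20,21,22,23,28,29,30,31): 1⊕0⊕1⊕1⊕0⊕0⊕1⊕1⊕0⊕1⊕1⊕0⊕1⊕1⊕1⊕1 = 1
s8 (pos 8,9,10,11,12,13,14,15,24,25,26,27,28,29,30,31): 1⊕0⊕1⊕1⊕0⊕0⊕1⊕1⊕0⊕1⊕0⊕0⊕1⊕1⊕1⊕1 = 0
s16 (pos 16,17,18,19,20,21,22,23,24,25,26,27,28,29,30,31): 0⊕0⊕1⊕0⊕0⊕1⊕1⊕0⊕0⊕1⊕0⊕0⊕1⊕1⊕1⊕1 = 0
Syndrome s16…s1 = 00110 → error at position 6.
Flip position 6: 0011011101100110010011001001111 → 0011001101100110010011001001111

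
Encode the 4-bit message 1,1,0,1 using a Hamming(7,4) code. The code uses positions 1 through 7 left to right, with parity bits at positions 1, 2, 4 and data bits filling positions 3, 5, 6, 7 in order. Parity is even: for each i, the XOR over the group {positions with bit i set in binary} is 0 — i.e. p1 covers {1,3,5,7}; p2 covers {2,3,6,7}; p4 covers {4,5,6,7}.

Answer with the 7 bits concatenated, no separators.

Place data at non-parity positions: p1 p2 1 p4 1 0 1
p1 (pos 1,3,5,7): XOR of data positions = 1⊕1⊕1 = 1
p2 (pos 2,3,6,7): XOR of data positions = 1⊕0⊕1 = 0
p4 (pos 4,5,6,7): XOR of data positions = 1⊕0⊕1 = 0
Codeword: 1010101

1010101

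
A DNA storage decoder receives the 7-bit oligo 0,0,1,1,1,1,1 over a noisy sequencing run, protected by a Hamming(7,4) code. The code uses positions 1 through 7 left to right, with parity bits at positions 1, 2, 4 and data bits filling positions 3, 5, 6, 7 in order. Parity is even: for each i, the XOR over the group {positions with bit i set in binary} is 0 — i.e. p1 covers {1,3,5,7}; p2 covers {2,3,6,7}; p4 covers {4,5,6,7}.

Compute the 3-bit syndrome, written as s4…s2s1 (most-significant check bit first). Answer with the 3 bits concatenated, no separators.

s1 (pos 1,3,5,7): 0⊕1⊕1⊕1 = 1
s2 (pos 2,3,6,7): 0⊕1⊕1⊕1 = 1
s4 (pos 4,5,6,7): 1⊕1⊕1⊕1 = 0
Syndrome s4…s1 = 011 → error at position 3.

011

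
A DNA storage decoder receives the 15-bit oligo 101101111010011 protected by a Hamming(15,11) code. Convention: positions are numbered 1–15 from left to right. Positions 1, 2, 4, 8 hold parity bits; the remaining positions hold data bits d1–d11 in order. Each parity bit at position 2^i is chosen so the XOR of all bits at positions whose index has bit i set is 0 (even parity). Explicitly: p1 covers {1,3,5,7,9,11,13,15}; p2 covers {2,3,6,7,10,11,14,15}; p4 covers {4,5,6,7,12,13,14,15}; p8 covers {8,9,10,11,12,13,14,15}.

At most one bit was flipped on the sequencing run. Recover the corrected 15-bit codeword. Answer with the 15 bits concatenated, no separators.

s1 (pos 1,3,5,7,9,11,13,15): 1⊕1⊕0⊕1⊕1⊕1⊕0⊕1 = 0
s2 (pos 2,3,6,7,10,11,14,15): 0⊕1⊕1⊕1⊕0⊕1⊕1⊕1 = 0
s4 (pos 4,5,6,7,12,13,14,15): 1⊕0⊕1⊕1⊕0⊕0⊕1⊕1 = 1
s8 (pos 8,9,10,11,12,13,14,15): 1⊕1⊕0⊕1⊕0⊕0⊕1⊕1 = 1
Syndrome s8…s1 = 1100 → error at position 12.
Flip position 12: 101101111010011 → 101101111011011

101101111011011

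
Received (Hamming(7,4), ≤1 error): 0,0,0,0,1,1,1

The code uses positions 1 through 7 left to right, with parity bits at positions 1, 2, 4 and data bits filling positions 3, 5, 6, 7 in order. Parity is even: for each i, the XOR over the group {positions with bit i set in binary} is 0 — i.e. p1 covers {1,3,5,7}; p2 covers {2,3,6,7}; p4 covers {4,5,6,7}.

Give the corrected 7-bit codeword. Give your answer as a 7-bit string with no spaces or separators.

s1 (pos 1,3,5,7): 0⊕0⊕1⊕1 = 0
s2 (pos 2,3,6,7): 0⊕0⊕1⊕1 = 0
s4 (pos 4,5,6,7): 0⊕1⊕1⊕1 = 1
Syndrome s4…s1 = 100 → error at position 4.
Flip position 4: 0000111 → 0001111

0001111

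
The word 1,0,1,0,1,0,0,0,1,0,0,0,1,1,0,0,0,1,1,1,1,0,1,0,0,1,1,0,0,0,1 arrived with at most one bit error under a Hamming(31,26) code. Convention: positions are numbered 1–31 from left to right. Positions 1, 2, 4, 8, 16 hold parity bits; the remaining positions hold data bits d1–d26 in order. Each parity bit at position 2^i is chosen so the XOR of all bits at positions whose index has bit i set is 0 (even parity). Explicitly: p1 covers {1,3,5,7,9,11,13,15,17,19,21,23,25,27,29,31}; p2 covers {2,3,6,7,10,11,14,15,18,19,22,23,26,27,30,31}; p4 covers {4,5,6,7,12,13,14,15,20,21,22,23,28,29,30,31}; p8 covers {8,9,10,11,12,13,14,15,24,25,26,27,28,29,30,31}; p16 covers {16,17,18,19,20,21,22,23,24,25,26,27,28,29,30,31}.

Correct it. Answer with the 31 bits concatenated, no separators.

1011100010001100011110100110001

s1 (pos 1,3,5,7,9,11,13,15,17,19,21,23,25,27,29,31): 1⊕1⊕1⊕0⊕1⊕0⊕1⊕0⊕0⊕1⊕1⊕1⊕0⊕1⊕0⊕1 = 0
s2 (pos 2,3,6,7,10,11,14,15,18,19,22,23,26,27,30,31): 0⊕1⊕0⊕0⊕0⊕0⊕1⊕0⊕1⊕1⊕0⊕1⊕1⊕1⊕0⊕1 = 0
s4 (pos 4,5,6,7,12,13,14,15,20,21,22,23,28,29,30,31): 0⊕1⊕0⊕0⊕0⊕1⊕1⊕0⊕1⊕1⊕0⊕1⊕0⊕0⊕0⊕1 = 1
s8 (pos 8,9,10,11,12,13,14,15,24,25,26,27,28,29,30,31): 0⊕1⊕0⊕0⊕0⊕1⊕1⊕0⊕0⊕0⊕1⊕1⊕0⊕0⊕0⊕1 = 0
s16 (pos 16,17,18,19,20,21,22,23,24,25,26,27,28,29,30,31): 0⊕0⊕1⊕1⊕1⊕1⊕0⊕1⊕0⊕0⊕1⊕1⊕0⊕0⊕0⊕1 = 0
Syndrome s16…s1 = 00100 → error at position 4.
Flip position 4: 1010100010001100011110100110001 → 1011100010001100011110100110001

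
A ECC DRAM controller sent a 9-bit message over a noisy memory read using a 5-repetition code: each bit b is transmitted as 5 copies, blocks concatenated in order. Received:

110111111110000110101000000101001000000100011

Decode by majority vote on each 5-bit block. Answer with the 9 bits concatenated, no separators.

Block 1 (11011): 4 ones → 1
Block 2 (11111): 5 ones → 1
Block 3 (10000): 1 one → 0
Block 4 (11010): 3 ones → 1
Block 5 (10000): 1 one → 0
Block 6 (00101): 2 ones → 0
Block 7 (00100): 1 one → 0
Block 8 (00001): 1 one → 0
Block 9 (00011): 2 ones → 0

110100000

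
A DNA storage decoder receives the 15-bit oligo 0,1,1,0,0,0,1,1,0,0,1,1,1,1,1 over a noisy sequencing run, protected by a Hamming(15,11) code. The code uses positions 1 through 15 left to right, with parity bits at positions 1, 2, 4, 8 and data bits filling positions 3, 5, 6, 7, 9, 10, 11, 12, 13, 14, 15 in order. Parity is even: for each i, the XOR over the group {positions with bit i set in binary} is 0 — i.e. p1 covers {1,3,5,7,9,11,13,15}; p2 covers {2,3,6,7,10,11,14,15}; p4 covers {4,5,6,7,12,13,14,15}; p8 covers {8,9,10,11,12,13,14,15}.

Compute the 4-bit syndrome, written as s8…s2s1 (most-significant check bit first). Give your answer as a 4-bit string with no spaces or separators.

s1 (pos 1,3,5,7,9,11,13,15): 0⊕1⊕0⊕1⊕0⊕1⊕1⊕1 = 1
s2 (pos 2,3,6,7,10,11,14,15): 1⊕1⊕0⊕1⊕0⊕1⊕1⊕1 = 0
s4 (pos 4,5,6,7,12,13,14,15): 0⊕0⊕0⊕1⊕1⊕1⊕1⊕1 = 1
s8 (pos 8,9,10,11,12,13,14,15): 1⊕0⊕0⊕1⊕1⊕1⊕1⊕1 = 0
Syndrome s8…s1 = 0101 → error at position 5.

0101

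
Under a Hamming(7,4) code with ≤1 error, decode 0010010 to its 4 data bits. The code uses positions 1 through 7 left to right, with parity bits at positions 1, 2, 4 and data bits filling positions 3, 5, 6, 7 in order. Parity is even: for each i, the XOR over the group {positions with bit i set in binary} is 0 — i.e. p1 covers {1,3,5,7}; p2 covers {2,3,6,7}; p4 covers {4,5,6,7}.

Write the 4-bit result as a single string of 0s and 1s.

s1 (pos 1,3,5,7): 0⊕1⊕0⊕0 = 1
s2 (pos 2,3,6,7): 0⊕1⊕1⊕0 = 0
s4 (pos 4,5,6,7): 0⊕0⊕1⊕0 = 1
Syndrome s4…s1 = 101 → error at position 5.
Flip position 5: 0010010 → 0010110
Read data bits from positions 3,5,6,7: 1110

1110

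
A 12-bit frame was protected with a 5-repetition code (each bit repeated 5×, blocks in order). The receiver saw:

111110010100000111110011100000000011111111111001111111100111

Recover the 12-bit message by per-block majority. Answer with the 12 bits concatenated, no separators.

Block 1 (11111): 5 ones → 1
Block 2 (00101): 2 ones → 0
Block 3 (00000): 0 ones → 0
Block 4 (11111): 5 ones → 1
Block 5 (00111): 3 ones → 1
Block 6 (00000): 0 ones → 0
Block 7 (00001): 1 one → 0
Block 8 (11111): 5 ones → 1
Block 9 (11111): 5 ones → 1
Block 10 (00111): 3 ones → 1
Block 11 (11111): 5 ones → 1
Block 12 (00111): 3 ones → 1

100110011111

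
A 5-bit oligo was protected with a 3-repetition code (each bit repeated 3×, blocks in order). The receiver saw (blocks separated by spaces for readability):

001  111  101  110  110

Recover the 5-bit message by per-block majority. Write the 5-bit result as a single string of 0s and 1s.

Block 1 (001): 1 one → 0
Block 2 (111): 3 ones → 1
Block 3 (101): 2 ones → 1
Block 4 (110): 2 ones → 1
Block 5 (110): 2 ones → 1

01111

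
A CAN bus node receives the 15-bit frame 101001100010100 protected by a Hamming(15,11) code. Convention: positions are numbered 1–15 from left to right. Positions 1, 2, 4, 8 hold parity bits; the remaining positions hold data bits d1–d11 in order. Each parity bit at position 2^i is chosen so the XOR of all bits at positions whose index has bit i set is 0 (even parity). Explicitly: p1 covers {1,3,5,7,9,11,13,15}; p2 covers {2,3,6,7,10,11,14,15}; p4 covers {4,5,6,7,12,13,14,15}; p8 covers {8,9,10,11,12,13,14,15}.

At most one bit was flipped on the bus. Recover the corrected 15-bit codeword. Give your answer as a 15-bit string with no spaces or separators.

101011100010100

s1 (pos 1,3,5,7,9,11,13,15): 1⊕1⊕0⊕1⊕0⊕1⊕1⊕0 = 1
s2 (pos 2,3,6,7,10,11,14,15): 0⊕1⊕1⊕1⊕0⊕1⊕0⊕0 = 0
s4 (pos 4,5,6,7,12,13,14,15): 0⊕0⊕1⊕1⊕0⊕1⊕0⊕0 = 1
s8 (pos 8,9,10,11,12,13,14,15): 0⊕0⊕0⊕1⊕0⊕1⊕0⊕0 = 0
Syndrome s8…s1 = 0101 → error at position 5.
Flip position 5: 101001100010100 → 101011100010100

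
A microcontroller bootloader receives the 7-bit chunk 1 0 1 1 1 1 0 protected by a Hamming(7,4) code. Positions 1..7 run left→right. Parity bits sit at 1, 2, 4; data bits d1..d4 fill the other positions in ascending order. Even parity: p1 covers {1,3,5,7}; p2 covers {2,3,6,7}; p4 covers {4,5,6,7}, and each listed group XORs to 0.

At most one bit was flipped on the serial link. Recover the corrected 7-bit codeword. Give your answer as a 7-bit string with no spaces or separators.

1011010

s1 (pos 1,3,5,7): 1⊕1⊕1⊕0 = 1
s2 (pos 2,3,6,7): 0⊕1⊕1⊕0 = 0
s4 (pos 4,5,6,7): 1⊕1⊕1⊕0 = 1
Syndrome s4…s1 = 101 → error at position 5.
Flip position 5: 1011110 → 1011010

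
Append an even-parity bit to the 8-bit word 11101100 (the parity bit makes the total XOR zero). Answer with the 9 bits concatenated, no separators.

XOR of the 8 data bits: 1⊕1⊕1⊕0⊕1⊕1⊕0⊕0 = 1
Parity bit = 1 (so all 9 bits XOR to 0).

111011001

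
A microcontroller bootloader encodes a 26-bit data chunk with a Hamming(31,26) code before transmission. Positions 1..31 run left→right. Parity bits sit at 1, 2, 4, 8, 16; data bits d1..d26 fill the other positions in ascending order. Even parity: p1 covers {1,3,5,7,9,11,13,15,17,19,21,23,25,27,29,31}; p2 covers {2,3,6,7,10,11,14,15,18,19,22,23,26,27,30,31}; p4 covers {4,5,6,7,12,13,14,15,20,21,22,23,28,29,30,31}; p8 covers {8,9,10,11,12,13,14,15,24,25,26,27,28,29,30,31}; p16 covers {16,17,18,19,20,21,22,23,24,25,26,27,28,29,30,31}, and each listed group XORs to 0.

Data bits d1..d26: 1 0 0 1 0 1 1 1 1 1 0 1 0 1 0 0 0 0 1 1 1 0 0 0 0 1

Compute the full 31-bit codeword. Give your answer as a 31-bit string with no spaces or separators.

Place data at non-parity positions: p1 p2 1 p4 0 0 1 p8 0 1 1 1 1 1 0 p16 1 0 1 0 0 0 0 1 1 1 0 0 0 0 1
p1 (pos 1,3,5,7,9,11,13,15,17,19,21,23,25,27,29,31): XOR of data positions = 1⊕0⊕1⊕0⊕1⊕1⊕0⊕1⊕1⊕0⊕0⊕1⊕0⊕0⊕1 = 0
p2 (pos 2,3,6,7,10,11,14,15,18,19,22,23,26,27,30,31): XOR of data positions = 1⊕0⊕1⊕1⊕1⊕1⊕0⊕0⊕1⊕0⊕0⊕1⊕0⊕0⊕1 = 0
p4 (pos 4,5,6,7,12,13,14,15,20,21,22,23,28,29,30,31): XOR of data positions = 0⊕0⊕1⊕1⊕1⊕1⊕0⊕0⊕0⊕0⊕0⊕0⊕0⊕0⊕1 = 1
p8 (pos 8,9,10,11,12,13,14,15,24,25,26,27,28,29,30,31): XOR of data positions = 0⊕1⊕1⊕1⊕1⊕1⊕0⊕1⊕1⊕1⊕0⊕0⊕0⊕0⊕1 = 1
p16 (pos 16,17,18,19,20,21,22,23,24,25,26,27,28,29,30,31): XOR of data positions = 1⊕0⊕1⊕0⊕0⊕0⊕0⊕1⊕1⊕1⊕0⊕0⊕0⊕0⊕1 = 0
Codeword: 0011001101111100101000011100001

0011001101111100101000011100001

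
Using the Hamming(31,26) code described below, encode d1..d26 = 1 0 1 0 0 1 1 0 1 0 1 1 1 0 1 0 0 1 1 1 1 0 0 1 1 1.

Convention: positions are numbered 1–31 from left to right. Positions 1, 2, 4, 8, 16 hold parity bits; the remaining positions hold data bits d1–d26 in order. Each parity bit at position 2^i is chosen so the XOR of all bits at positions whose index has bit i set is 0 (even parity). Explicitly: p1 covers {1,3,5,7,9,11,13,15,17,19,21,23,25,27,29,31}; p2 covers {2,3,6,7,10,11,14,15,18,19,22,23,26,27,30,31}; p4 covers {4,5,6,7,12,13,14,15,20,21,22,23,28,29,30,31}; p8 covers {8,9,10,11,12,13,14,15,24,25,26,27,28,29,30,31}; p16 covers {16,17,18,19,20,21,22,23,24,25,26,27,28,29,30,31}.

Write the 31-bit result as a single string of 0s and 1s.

Place data at non-parity positions: p1 p2 1 p4 0 1 0 p8 0 1 1 0 1 0 1 p16 1 1 0 1 0 0 1 1 1 1 0 0 1 1 1
p1 (pos 1,3,5,7,9,11,13,15,17,19,21,23,25,27,29,31): XOR of data positions = 1⊕0⊕0⊕0⊕1⊕1⊕1⊕1⊕0⊕0⊕1⊕1⊕0⊕1⊕1 = 1
p2 (pos 2,3,6,7,10,11,14,15,18,19,22,23,26,27,30,31): XOR of data positions = 1⊕1⊕0⊕1⊕1⊕0⊕1⊕1⊕0⊕0⊕1⊕1⊕0⊕1⊕1 = 0
p4 (pos 4,5,6,7,12,13,14,15,20,21,22,23,28,29,30,31): XOR of data positions = 0⊕1⊕0⊕0⊕1⊕0⊕1⊕1⊕0⊕0⊕1⊕0⊕1⊕1⊕1 = 0
p8 (pos 8,9,10,11,12,13,14,15,24,25,26,27,28,29,30,31): XOR of data positions = 0⊕1⊕1⊕0⊕1⊕0⊕1⊕1⊕1⊕1⊕0⊕0⊕1⊕1⊕1 = 0
p16 (pos 16,17,18,19,20,21,22,23,24,25,26,27,28,29,30,31): XOR of data positions = 1⊕1⊕0⊕1⊕0⊕0⊕1⊕1⊕1⊕1⊕0⊕0⊕1⊕1⊕1 = 0
Codeword: 1010010001101010110100111100111

1010010001101010110100111100111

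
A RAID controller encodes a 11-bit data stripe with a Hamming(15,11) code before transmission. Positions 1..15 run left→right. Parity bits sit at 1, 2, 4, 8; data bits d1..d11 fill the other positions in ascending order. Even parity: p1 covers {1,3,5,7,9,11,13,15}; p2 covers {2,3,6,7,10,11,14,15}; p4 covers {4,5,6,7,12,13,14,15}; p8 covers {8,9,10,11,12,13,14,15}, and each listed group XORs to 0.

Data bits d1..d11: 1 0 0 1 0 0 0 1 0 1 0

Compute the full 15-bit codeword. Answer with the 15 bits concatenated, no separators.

011100100001010

Place data at non-parity positions: p1 p2 1 p4 0 0 1 p8 0 0 0 1 0 1 0
p1 (pos 1,3,5,7,9,11,13,15): XOR of data positions = 1⊕0⊕1⊕0⊕0⊕0⊕0 = 0
p2 (pos 2,3,6,7,10,11,14,15): XOR of data positions = 1⊕0⊕1⊕0⊕0⊕1⊕0 = 1
p4 (pos 4,5,6,7,12,13,14,15): XOR of data positions = 0⊕0⊕1⊕1⊕0⊕1⊕0 = 1
p8 (pos 8,9,10,11,12,13,14,15): XOR of data positions = 0⊕0⊕0⊕1⊕0⊕1⊕0 = 0
Codeword: 011100100001010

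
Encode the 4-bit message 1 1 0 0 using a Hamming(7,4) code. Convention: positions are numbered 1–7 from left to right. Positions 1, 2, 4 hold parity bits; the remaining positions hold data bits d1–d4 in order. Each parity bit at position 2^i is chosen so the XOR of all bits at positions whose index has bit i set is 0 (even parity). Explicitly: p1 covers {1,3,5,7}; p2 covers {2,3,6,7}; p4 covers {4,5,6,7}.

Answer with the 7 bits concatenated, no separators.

Place data at non-parity positions: p1 p2 1 p4 1 0 0
p1 (pos 1,3,5,7): XOR of data positions = 1⊕1⊕0 = 0
p2 (pos 2,3,6,7): XOR of data positions = 1⊕0⊕0 = 1
p4 (pos 4,5,6,7): XOR of data positions = 1⊕0⊕0 = 1
Codeword: 0111100

0111100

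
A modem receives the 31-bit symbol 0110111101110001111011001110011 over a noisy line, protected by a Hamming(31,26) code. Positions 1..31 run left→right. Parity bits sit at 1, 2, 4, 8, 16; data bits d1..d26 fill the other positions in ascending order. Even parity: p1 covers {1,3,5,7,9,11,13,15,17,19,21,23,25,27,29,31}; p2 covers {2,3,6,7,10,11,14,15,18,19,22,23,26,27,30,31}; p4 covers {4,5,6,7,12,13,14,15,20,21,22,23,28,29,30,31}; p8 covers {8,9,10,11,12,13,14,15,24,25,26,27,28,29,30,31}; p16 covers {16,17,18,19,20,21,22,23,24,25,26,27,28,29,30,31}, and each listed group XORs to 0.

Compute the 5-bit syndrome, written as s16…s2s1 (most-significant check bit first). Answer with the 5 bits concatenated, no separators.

s1 (pos 1,3,5,7,9,11,13,15,17,19,21,23,25,27,29,31): 0⊕1⊕1⊕1⊕0⊕1⊕0⊕0⊕1⊕1⊕1⊕0⊕1⊕1⊕0⊕1 = 0
s2 (pos 2,3,6,7,10,11,14,15,18,19,22,23,26,27,30,31): 1⊕1⊕1⊕1⊕1⊕1⊕0⊕0⊕1⊕1⊕1⊕0⊕1⊕1⊕1⊕1 = 1
s4 (pos 4,5,6,7,12,13,14,15,20,21,22,23,28,29,30,31): 0⊕1⊕1⊕1⊕1⊕0⊕0⊕0⊕0⊕1⊕1⊕0⊕0⊕0⊕1⊕1 = 0
s8 (pos 8,9,10,11,12,13,14,15,24,25,26,27,28,29,30,31): 1⊕0⊕1⊕1⊕1⊕0⊕0⊕0⊕0⊕1⊕1⊕1⊕0⊕0⊕1⊕1 = 1
s16 (pos 16,17,18,19,20,21,22,23,24,25,26,27,28,29,30,31): 1⊕1⊕1⊕1⊕0⊕1⊕1⊕0⊕0⊕1⊕1⊕1⊕0⊕0⊕1⊕1 = 1
Syndrome s16…s1 = 11010 → error at position 26.

11010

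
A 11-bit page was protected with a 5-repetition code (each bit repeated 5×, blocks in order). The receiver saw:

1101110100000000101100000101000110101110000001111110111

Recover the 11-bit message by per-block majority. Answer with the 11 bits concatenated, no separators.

Block 1 (11011): 4 ones → 1
Block 2 (10100): 2 ones → 0
Block 3 (00000): 0 ones → 0
Block 4 (01011): 3 ones → 1
Block 5 (00000): 0 ones → 0
Block 6 (10100): 2 ones → 0
Block 7 (01101): 3 ones → 1
Block 8 (01110): 3 ones → 1
Block 9 (00000): 0 ones → 0
Block 10 (11111): 5 ones → 1
Block 11 (10111): 4 ones → 1

10010011011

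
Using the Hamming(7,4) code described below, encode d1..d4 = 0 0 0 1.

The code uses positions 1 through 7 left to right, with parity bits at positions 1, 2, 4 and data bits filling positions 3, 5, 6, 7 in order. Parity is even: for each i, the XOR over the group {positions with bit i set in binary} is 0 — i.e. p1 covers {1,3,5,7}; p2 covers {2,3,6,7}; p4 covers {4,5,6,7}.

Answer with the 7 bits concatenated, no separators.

1101001

Place data at non-parity positions: p1 p2 0 p4 0 0 1
p1 (pos 1,3,5,7): XOR of data positions = 0⊕0⊕1 = 1
p2 (pos 2,3,6,7): XOR of data positions = 0⊕0⊕1 = 1
p4 (pos 4,5,6,7): XOR of data positions = 0⊕0⊕1 = 1
Codeword: 1101001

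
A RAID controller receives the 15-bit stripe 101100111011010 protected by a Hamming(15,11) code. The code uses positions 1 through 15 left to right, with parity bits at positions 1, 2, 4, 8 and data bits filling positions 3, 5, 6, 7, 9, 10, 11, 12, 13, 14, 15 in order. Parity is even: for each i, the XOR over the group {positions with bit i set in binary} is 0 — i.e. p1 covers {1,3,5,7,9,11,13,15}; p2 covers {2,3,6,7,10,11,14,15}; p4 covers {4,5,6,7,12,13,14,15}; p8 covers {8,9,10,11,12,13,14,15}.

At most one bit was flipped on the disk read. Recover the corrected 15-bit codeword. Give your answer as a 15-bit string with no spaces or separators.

101100110011010

s1 (pos 1,3,5,7,9,11,13,15): 1⊕1⊕0⊕1⊕1⊕1⊕0⊕0 = 1
s2 (pos 2,3,6,7,10,11,14,15): 0⊕1⊕0⊕1⊕0⊕1⊕1⊕0 = 0
s4 (pos 4,5,6,7,12,13,14,15): 1⊕0⊕0⊕1⊕1⊕0⊕1⊕0 = 0
s8 (pos 8,9,10,11,12,13,14,15): 1⊕1⊕0⊕1⊕1⊕0⊕1⊕0 = 1
Syndrome s8…s1 = 1001 → error at position 9.
Flip position 9: 101100111011010 → 101100110011010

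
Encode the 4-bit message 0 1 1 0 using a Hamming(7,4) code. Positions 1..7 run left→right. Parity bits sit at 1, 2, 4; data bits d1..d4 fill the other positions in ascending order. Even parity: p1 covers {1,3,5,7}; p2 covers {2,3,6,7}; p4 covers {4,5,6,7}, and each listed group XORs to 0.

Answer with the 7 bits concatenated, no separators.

1100110

Place data at non-parity positions: p1 p2 0 p4 1 1 0
p1 (pos 1,3,5,7): XOR of data positions = 0⊕1⊕0 = 1
p2 (pos 2,3,6,7): XOR of data positions = 0⊕1⊕0 = 1
p4 (pos 4,5,6,7): XOR of data positions = 1⊕1⊕0 = 0
Codeword: 1100110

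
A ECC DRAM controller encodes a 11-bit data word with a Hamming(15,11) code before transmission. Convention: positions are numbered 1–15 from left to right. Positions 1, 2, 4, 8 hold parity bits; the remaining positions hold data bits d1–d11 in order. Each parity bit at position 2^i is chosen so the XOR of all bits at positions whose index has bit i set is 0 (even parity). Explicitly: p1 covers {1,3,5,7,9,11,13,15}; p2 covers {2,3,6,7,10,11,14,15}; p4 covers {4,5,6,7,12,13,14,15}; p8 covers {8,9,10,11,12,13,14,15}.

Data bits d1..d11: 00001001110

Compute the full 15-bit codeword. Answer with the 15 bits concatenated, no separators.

Place data at non-parity positions: p1 p2 0 p4 0 0 0 p8 1 0 0 1 1 1 0
p1 (pos 1,3,5,7,9,11,13,15): XOR of data positions = 0⊕0⊕0⊕1⊕0⊕1⊕0 = 0
p2 (pos 2,3,6,7,10,11,14,15): XOR of data positions = 0⊕0⊕0⊕0⊕0⊕1⊕0 = 1
p4 (pos 4,5,6,7,12,13,14,15): XOR of data positions = 0⊕0⊕0⊕1⊕1⊕1⊕0 = 1
p8 (pos 8,9,10,11,12,13,14,15): XOR of data positions = 1⊕0⊕0⊕1⊕1⊕1⊕0 = 0
Codeword: 010100001001110

010100001001110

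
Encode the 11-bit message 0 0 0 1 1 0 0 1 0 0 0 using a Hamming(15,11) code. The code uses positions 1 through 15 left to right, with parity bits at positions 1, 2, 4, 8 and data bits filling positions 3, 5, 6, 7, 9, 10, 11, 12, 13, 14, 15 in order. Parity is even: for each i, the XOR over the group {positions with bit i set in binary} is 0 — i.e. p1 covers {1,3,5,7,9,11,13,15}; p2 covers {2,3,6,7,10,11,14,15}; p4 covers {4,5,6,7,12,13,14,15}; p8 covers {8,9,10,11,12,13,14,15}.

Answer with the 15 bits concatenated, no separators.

010000101001000

Place data at non-parity positions: p1 p2 0 p4 0 0 1 p8 1 0 0 1 0 0 0
p1 (pos 1,3,5,7,9,11,13,15): XOR of data positions = 0⊕0⊕1⊕1⊕0⊕0⊕0 = 0
p2 (pos 2,3,6,7,10,11,14,15): XOR of data positions = 0⊕0⊕1⊕0⊕0⊕0⊕0 = 1
p4 (pos 4,5,6,7,12,13,14,15): XOR of data positions = 0⊕0⊕1⊕1⊕0⊕0⊕0 = 0
p8 (pos 8,9,10,11,12,13,14,15): XOR of data positions = 1⊕0⊕0⊕1⊕0⊕0⊕0 = 0
Codeword: 010000101001000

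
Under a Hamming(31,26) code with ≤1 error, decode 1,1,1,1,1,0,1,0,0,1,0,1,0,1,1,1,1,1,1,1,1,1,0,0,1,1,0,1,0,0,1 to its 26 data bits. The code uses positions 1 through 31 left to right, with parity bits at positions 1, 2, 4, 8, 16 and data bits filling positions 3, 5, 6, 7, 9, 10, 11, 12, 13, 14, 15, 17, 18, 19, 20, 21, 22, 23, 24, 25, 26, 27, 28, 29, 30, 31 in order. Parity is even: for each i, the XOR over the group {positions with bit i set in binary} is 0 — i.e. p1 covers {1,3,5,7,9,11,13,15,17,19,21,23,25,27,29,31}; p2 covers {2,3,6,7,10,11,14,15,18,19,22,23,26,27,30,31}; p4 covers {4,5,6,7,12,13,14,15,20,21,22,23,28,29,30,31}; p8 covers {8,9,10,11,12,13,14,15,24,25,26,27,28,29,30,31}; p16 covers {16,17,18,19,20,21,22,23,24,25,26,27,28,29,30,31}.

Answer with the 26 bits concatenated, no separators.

11010101011111110001101001

s1 (pos 1,3,5,7,9,11,13,15,17,19,21,23,25,27,29,31): 1⊕1⊕1⊕1⊕0⊕0⊕0⊕1⊕1⊕1⊕1⊕0⊕1⊕0⊕0⊕1 = 0
s2 (pos 2,3,6,7,10,11,14,15,18,19,22,23,26,27,30,31): 1⊕1⊕0⊕1⊕1⊕0⊕1⊕1⊕1⊕1⊕1⊕0⊕1⊕0⊕0⊕1 = 1
s4 (pos 4,5,6,7,12,13,14,15,20,21,22,23,28,29,30,31): 1⊕1⊕0⊕1⊕1⊕0⊕1⊕1⊕1⊕1⊕1⊕0⊕1⊕0⊕0⊕1 = 1
s8 (pos 8,9,10,11,12,13,14,15,24,25,26,27,28,29,30,31): 0⊕0⊕1⊕0⊕1⊕0⊕1⊕1⊕0⊕1⊕1⊕0⊕1⊕0⊕0⊕1 = 0
s16 (pos 16,17,18,19,20,21,22,23,24,25,26,27,28,29,30,31): 1⊕1⊕1⊕1⊕1⊕1⊕1⊕0⊕0⊕1⊕1⊕0⊕1⊕0⊕0⊕1 = 1
Syndrome s16…s1 = 10110 → error at position 22.
Flip position 22: 1111101001010111111111001101001 → 1111101001010111111110001101001
Read data bits from positions 3,5,6,7,9,10,11,12,13,14,15,17,18,19,20,21,22,23,24,25,26,27,28,29,30,31: 11010101011111110001101001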